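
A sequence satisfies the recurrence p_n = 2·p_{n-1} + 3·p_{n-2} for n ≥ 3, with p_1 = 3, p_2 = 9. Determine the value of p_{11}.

p_3 = 27;  p_4 = 81;  p_5 = 243;  p_6 = 729;  p_7 = 2187;  p_8 = 6561;  p_9 = 19683;  p_{10} = 59049;  p_{11} = 177147.
(Characteristic roots are 3 and -1.)

177147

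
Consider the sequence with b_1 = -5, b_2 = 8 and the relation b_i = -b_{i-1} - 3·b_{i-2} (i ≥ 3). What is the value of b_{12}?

Applying the relation repeatedly:
b_3 = 7;  b_4 = -31;  b_5 = 10;  b_6 = 83;  b_7 = -113;  b_8 = -136;  b_9 = 475;  b_{10} = -67;  b_{11} = -1358;  b_{12} = 1559.

1559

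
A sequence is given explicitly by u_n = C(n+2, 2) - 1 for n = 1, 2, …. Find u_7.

35

C(9, 2) = 36, so u_7 = 35.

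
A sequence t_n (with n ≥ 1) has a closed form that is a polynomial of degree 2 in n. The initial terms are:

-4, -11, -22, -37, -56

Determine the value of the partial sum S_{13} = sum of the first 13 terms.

-1742

1st diffs: -7, -11, -15, -19.
2nd diffs: -4, -4, -4 (constant).
Newton forward-difference form: t_n = -4 + (-7)·C(n-1,1) + (-4)·C(n-1,2).
Continuing: …, -79, -106, -137, -172, …, t_{13} = -352.
Summing n = 1..13 (13 terms) gives -1742.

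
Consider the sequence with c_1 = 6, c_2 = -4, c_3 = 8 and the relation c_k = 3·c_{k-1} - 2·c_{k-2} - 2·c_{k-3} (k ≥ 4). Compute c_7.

156

Compute successive terms:
c_4 = 20;  c_5 = 52;  c_6 = 100;  c_7 = 156.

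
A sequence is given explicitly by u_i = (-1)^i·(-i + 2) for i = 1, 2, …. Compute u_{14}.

-12

(-1)^14 = 1; -i + 2 at i=14 is -12; so u_{14} = -12.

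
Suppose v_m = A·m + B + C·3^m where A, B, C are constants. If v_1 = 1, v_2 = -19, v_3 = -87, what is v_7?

The three given values yield: A + B + 3C = 1; 2A + B + 9C = -19; 3A + B + 27C = -87.
Subtracting the first from the second: A + 6C = -20.
Subtracting the second from the third: A + 18C = -68.
Solving: C = -4, A = 4, then B = 9.
Therefore v_7 = 28 + 9 + (-4)·2187 = -8711.

-8711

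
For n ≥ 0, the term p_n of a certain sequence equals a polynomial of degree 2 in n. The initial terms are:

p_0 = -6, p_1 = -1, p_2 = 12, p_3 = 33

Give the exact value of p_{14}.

1st diffs: 5, 13, 21.
2nd diffs: 8, 8 (constant).
Newton forward-difference form: p_n = -6 + 5·C(n,1) + 8·C(n,2).
At n = 14: n = 14, so p_{14} = -6 + 70 + 728 = 792.

792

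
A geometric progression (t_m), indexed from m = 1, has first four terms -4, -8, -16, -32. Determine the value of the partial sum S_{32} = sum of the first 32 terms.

-17179869180

Common ratio r = 2.
t_m = (-4)·2^(m-1).
S = (-4)·(2^32 - 1)/(2 - 1) = (-4)·(4294967296 - 1)/(1) = -17179869180.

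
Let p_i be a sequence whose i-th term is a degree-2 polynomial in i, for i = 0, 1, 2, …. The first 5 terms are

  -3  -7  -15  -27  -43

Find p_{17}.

-615

1st diffs: -4, -8, -12, -16.
2nd diffs: -4, -4, -4 (constant).
Newton forward-difference form: p_i = -3 + (-4)·C(i,1) + (-4)·C(i,2).
At i = 17: i = 17, so p_{17} = -3 - 68 - 544 = -615.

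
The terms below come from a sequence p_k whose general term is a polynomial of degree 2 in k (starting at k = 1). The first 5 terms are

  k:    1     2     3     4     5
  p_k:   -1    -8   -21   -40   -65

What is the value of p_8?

-176

1st diffs: -7, -13, -19, -25.
2nd diffs: -6, -6, -6 (constant).
So p_k = -3k^2 + 2k.
Evaluating at k = 8 gives p_8 = -176.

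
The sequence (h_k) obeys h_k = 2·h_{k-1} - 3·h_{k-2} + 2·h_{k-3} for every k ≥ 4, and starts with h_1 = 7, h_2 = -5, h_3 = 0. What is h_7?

-68

h_4 = 29  h_5 = 48  h_6 = 9  h_7 = -68.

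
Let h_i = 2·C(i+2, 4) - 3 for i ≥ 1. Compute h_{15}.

C(17, 4) = 2380, so h_{15} = 4757.

4757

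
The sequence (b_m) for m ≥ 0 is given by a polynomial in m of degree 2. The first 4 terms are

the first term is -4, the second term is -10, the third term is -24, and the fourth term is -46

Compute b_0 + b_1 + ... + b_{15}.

-5264

1st diffs: -6, -14, -22.
2nd diffs: -8, -8 (constant).
So b_m = -4m^2 - 2m - 4.
Continuing: …, -76, -114, -160, -214, …, b_{15} = -934.
Summing m = 0..15 (16 terms) gives -5264.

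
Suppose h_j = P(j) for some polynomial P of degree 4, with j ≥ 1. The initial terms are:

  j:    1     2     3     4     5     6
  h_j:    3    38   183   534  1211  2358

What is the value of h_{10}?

15366

1st diffs: 35, 145, 351, 677, 1147.
2nd diffs: 110, 206, 326, 470.
3rd diffs: 96, 120, 144.
4th diffs: 24, 24 (constant).
Newton forward-difference form: h_j = 3 + 35·C(j-1,1) + 110·C(j-1,2) + 96·C(j-1,3) + 24·C(j-1,4).
At j = 10: j-1 = 9, so h_{10} = 3 + 315 + 3960 + 8064 + 3024 = 15366.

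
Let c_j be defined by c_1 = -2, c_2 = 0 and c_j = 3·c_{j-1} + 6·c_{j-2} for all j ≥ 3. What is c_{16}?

-1949115636

Step forward from the initial values:
c_3 = -12  c_4 = -36  c_5 = -180  …  c_{13} = -23319252  c_{14} = -101957940  c_{15} = -445789332  c_{16} = -1949115636.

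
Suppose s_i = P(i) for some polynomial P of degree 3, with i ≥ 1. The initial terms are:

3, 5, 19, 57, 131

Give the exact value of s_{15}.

1st diffs: 2, 14, 38, 74.
2nd diffs: 12, 24, 36.
3rd diffs: 12, 12 (constant).
Newton forward-difference form: s_i = 3 + 2·C(i-1,1) + 12·C(i-1,2) + 12·C(i-1,3).
At i = 15: i-1 = 14, so s_{15} = 3 + 28 + 1092 + 4368 = 5491.

5491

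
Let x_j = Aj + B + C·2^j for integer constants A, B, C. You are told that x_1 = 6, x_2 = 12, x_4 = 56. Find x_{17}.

Write the equations: A + B + 2C = 6; 2A + B + 4C = 12; 4A + B + 16C = 56.
Subtracting the first from the second: A + 2C = 6.
Subtracting the second from the third: 2A + 12C = 44.
Solving: C = 4, A = -2, then B = 0.
So x_j = -2·j + 0 + 4·2^j; at j=17 this is 524254.

524254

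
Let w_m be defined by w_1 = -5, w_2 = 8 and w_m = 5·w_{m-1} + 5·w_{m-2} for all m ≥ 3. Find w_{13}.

Iterate the recurrence:
w_3 = 15, w_4 = 115, w_5 = 650, …, w_{10} = 4489375, w_{11} = 26281250, w_{12} = 153853125, w_{13} = 900671875.

900671875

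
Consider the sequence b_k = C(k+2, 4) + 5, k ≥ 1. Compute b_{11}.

C(13, 4) = 715, so b_{11} = 720.

720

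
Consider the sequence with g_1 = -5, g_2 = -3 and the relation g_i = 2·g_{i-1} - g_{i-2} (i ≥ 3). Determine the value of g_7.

7

Compute successive terms:
g_3 = -1; g_4 = 1; g_5 = 3; g_6 = 5; g_7 = 7.
(Characteristic roots are 1 and 1.)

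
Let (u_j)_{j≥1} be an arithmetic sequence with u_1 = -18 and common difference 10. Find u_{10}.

72

u_j = -18 + (j - 1)·10.
u_{10} = -18 + 9·10 = 72.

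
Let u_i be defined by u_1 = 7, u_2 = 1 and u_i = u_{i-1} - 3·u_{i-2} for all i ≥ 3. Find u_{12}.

-398

Applying the relation repeatedly:
u_3 = -20  u_4 = -23  u_5 = 37  u_6 = 106  u_7 = -5  u_8 = -323  u_9 = -308  u_{10} = 661  u_{11} = 1585  u_{12} = -398.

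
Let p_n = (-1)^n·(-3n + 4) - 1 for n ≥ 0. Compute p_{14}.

-39

(-1)^14 = 1; -3n + 4 at n=14 is -38; so p_{14} = -39.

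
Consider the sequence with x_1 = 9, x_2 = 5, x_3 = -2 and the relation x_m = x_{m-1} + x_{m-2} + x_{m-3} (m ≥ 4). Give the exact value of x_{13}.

Iterate the recurrence:
x_4 = 12;  x_5 = 15;  x_6 = 25;  x_7 = 52;  x_8 = 92;  x_9 = 169;  x_{10} = 313;  x_{11} = 574;  x_{12} = 1056;  x_{13} = 1943.

1943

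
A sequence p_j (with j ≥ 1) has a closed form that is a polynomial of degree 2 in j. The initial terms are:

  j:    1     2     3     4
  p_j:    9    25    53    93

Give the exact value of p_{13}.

993

1st diffs: 16, 28, 40.
2nd diffs: 12, 12 (constant).
Newton forward-difference form: p_j = 9 + 16·C(j-1,1) + 12·C(j-1,2).
At j = 13: j-1 = 12, so p_{13} = 9 + 192 + 792 = 993.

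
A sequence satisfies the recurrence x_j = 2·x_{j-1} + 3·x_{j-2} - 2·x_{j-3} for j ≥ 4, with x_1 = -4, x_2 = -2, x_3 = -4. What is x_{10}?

-3234

Compute successive terms:
x_4 = -6;  x_5 = -20;  x_6 = -50;  x_7 = -148;  x_8 = -406;  x_9 = -1156;  x_{10} = -3234.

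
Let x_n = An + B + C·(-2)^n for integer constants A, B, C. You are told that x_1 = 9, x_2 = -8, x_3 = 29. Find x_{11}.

6157

At n = 1, 2, 3: A + B - 2C = 9; 2A + B + 4C = -8; 3A + B - 8C = 29.
Subtracting the first from the second: A + 6C = -17.
Subtracting the second from the third: A - 12C = 37.
Solving: C = -3, A = 1, then B = 2.
Therefore x_{11} = 11 + 2 + (-3)·(-2048) = 6157.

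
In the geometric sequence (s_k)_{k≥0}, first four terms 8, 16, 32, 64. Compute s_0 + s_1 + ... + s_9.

Common ratio r = 2.
s_k = 8·2^(k-0).
S = 8·(2^10 - 1)/(2 - 1) = 8·(1024 - 1)/(1) = 8184.

8184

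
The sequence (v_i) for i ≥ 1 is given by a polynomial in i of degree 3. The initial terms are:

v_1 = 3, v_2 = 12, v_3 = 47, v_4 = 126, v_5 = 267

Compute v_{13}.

5787

1st diffs: 9, 35, 79, 141.
2nd diffs: 26, 44, 62.
3rd diffs: 18, 18 (constant).
Newton forward-difference form: v_i = 3 + 9·C(i-1,1) + 26·C(i-1,2) + 18·C(i-1,3).
At i = 13: i-1 = 12, so v_{13} = 3 + 108 + 1716 + 3960 = 5787.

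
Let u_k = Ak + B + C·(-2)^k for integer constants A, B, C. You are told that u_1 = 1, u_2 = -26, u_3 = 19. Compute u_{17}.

At k = 1, 2, 3: A + B - 2C = 1; 2A + B + 4C = -26; 3A + B - 8C = 19.
Subtracting the first from the second: A + 6C = -27.
Subtracting the second from the third: A - 12C = 45.
Solving: C = -4, A = -3, then B = -4.
Hence u_{17} = -3·17 + (-4) + (-4)·(-131072) = 524233.

524233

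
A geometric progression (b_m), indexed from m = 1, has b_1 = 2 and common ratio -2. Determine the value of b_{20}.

-1048576

b_m = 2·(-2)^(m-1).
b_{20} = 2·(-2)^19 = -1048576.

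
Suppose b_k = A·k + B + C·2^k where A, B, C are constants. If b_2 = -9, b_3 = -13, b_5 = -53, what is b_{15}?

Write the equations: 2A + B + 4C = -9; 3A + B + 8C = -13; 5A + B + 32C = -53.
Subtracting the first from the second: A + 4C = -4.
Subtracting the second from the third: 2A + 24C = -40.
Solving: C = -2, A = 4, then B = -9.
Hence b_{15} = 4·15 + (-9) + (-2)·32768 = -65485.

-65485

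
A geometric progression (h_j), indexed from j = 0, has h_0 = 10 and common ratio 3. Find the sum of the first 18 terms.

h_j = 10·3^(j-0).
S = 10·(3^18 - 1)/(3 - 1) = 10·(387420489 - 1)/(2) = 1937102440.

1937102440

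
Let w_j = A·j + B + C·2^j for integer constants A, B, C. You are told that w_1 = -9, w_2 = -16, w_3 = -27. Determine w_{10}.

-2080

At j = 1, 2, 3: A + B + 2C = -9; 2A + B + 4C = -16; 3A + B + 8C = -27.
Subtracting the first from the second: A + 2C = -7.
Subtracting the second from the third: A + 4C = -11.
Solving: C = -2, A = -3, then B = -2.
Therefore w_{10} = -30 + (-2) + (-2)·1024 = -2080.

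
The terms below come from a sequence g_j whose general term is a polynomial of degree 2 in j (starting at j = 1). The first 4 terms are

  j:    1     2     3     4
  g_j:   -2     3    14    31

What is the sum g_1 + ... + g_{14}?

2611

1st diffs: 5, 11, 17.
2nd diffs: 6, 6 (constant).
Newton forward-difference form: g_j = -2 + 5·C(j-1,1) + 6·C(j-1,2).
Continuing: …, 54, 83, 118, 159, …, g_{14} = 531.
Summing j = 1..14 (14 terms) gives 2611.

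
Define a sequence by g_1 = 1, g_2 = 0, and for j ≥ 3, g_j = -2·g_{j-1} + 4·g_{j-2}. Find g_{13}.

Applying the relation repeatedly:
g_3 = 4;  g_4 = -8;  g_5 = 32;  …;  g_{10} = -10752;  g_{11} = 34816;  g_{12} = -112640;  g_{13} = 364544.

364544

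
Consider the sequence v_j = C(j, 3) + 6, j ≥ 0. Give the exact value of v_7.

41

C(7, 3) = 35, so v_7 = 41.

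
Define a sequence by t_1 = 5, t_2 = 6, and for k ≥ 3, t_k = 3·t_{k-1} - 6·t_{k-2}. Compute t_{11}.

-38880

Step forward from the initial values:
t_3 = -12, t_4 = -72, t_5 = -144, t_6 = 0, t_7 = 864, t_8 = 2592, t_9 = 2592, t_{10} = -7776, t_{11} = -38880.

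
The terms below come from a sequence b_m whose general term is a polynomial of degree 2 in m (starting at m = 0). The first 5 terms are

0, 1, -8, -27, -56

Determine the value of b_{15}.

1st diffs: 1, -9, -19, -29.
2nd diffs: -10, -10, -10 (constant).
Newton forward-difference form: b_m = 1·C(m,1) + (-10)·C(m,2).
At m = 15: m = 15, so b_{15} = 15 - 1050 = -1035.

-1035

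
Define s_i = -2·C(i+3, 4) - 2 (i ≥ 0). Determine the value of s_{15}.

-6122

C(18, 4) = 3060, so s_{15} = -6122.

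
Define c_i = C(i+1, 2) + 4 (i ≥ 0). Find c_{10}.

59

C(11, 2) = 55, so c_{10} = 59.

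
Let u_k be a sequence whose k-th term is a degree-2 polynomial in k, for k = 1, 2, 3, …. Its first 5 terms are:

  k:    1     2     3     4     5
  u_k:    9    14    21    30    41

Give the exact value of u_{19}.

1st diffs: 5, 7, 9, 11.
2nd diffs: 2, 2, 2 (constant).
Newton forward-difference form: u_k = 9 + 5·C(k-1,1) + 2·C(k-1,2).
At k = 19: k-1 = 18, so u_{19} = 9 + 90 + 306 = 405.

405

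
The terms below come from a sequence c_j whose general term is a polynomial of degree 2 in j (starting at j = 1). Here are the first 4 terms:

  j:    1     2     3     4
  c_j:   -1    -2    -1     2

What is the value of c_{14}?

142

1st diffs: -1, 1, 3.
2nd diffs: 2, 2 (constant).
So c_j = j^2 - 4j + 2.
Evaluating at j = 14 gives c_{14} = 142.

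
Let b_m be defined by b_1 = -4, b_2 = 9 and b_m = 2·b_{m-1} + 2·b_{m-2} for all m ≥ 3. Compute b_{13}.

b_3 = 10; b_4 = 38; b_5 = 96; …; b_{10} = 14864; b_{11} = 40608; b_{12} = 110944; b_{13} = 303104.

303104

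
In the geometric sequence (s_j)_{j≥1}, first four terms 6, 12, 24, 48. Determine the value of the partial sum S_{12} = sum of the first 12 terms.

24570

Common ratio r = 2.
s_j = 6·2^(j-1).
S = 6·(2^12 - 1)/(2 - 1) = 6·(4096 - 1)/(1) = 24570.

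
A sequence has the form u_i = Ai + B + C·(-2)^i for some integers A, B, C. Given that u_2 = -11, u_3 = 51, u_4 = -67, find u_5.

175

The three given values yield: 2A + B + 4C = -11; 3A + B - 8C = 51; 4A + B + 16C = -67.
Subtracting the first from the second: A - 12C = 62.
Subtracting the second from the third: A + 24C = -118.
Solving: C = -5, A = 2, then B = 5.
Hence u_5 = 2·5 + 5 + (-5)·(-32) = 175.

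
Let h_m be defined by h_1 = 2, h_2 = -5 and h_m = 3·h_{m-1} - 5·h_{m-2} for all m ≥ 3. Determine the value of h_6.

Step forward from the initial values:
h_3 = -25  h_4 = -50  h_5 = -25  h_6 = 175.

175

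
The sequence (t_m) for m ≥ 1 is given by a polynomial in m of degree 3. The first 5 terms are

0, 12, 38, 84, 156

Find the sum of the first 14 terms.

12194

1st diffs: 12, 26, 46, 72.
2nd diffs: 14, 20, 26.
3rd diffs: 6, 6 (constant).
Newton forward-difference form: t_m = 12·C(m-1,1) + 14·C(m-1,2) + 6·C(m-1,3).
Continuing: …, 260, 402, 588, 824, …, t_{14} = 2964.
Summing m = 1..14 (14 terms) gives 12194.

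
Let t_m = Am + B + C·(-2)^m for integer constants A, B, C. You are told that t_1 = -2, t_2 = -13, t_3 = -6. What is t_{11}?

1994

The three given values yield: A + B - 2C = -2; 2A + B + 4C = -13; 3A + B - 8C = -6.
Subtracting the first from the second: A + 6C = -11.
Subtracting the second from the third: A - 12C = 7.
Solving: C = -1, A = -5, then B = 1.
So t_m = -5·m + 1 + (-1)·(-2)^m; at m=11 this is 1994.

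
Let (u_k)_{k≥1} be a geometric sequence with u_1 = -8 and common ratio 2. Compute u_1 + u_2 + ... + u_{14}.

-131064

u_k = (-8)·2^(k-1).
S = (-8)·(2^14 - 1)/(2 - 1) = (-8)·(16384 - 1)/(1) = -131064.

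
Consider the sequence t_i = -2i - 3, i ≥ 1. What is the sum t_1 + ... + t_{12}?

-192

Over i = 1..12: Σi = 78.
Total = (-2)·78 + (-3)·12 = -192.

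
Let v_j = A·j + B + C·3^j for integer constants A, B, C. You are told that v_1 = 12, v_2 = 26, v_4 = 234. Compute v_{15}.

The three given values yield: A + B + 3C = 12; 2A + B + 9C = 26; 4A + B + 81C = 234.
Subtracting the first from the second: A + 6C = 14.
Subtracting the second from the third: 2A + 72C = 208.
Solving: C = 3, A = -4, then B = 7.
Hence v_{15} = -4·15 + 7 + 3·14348907 = 43046668.

43046668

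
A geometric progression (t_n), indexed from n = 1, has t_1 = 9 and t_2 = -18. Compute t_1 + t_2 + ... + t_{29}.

Common ratio r = -2.
t_n = 9·(-2)^(n-1).
S = 9·((-2)^29 - 1)/(-2 - 1) = 9·(-536870912 - 1)/(-3) = 1610612739.

1610612739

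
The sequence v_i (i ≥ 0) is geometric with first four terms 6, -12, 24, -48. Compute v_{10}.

Common ratio r = -2.
v_i = 6·(-2)^(i-0).
v_{10} = 6·(-2)^10 = 6144.

6144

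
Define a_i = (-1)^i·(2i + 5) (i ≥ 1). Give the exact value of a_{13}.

(-1)^13 = -1; 2i + 5 at i=13 is 31; so a_{13} = -31.

-31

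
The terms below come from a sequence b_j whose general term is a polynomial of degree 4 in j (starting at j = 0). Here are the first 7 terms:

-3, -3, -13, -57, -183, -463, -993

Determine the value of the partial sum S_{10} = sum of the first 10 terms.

-12318

1st diffs: 0, -10, -44, -126, -280, -530.
2nd diffs: -10, -34, -82, -154, -250.
3rd diffs: -24, -48, -72, -96.
4th diffs: -24, -24, -24 (constant).
Newton forward-difference form: b_j = -3 + (-10)·C(j,2) + (-24)·C(j,3) + (-24)·C(j,4).
Continuing: -1893, -3307, -5403.
Summing j = 0..9 (10 terms) gives -12318.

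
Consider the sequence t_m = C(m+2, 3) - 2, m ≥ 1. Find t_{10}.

C(12, 3) = 220, so t_{10} = 218.

218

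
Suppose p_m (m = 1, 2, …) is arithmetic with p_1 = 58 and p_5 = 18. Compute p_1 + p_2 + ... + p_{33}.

-3366

Common difference d = (18 - 58) / (5 - 1) = -10.
p_m = 58 + (m - 1)·(-10).
p_{33} = -262; S = 33·(58 + (-262))/2 = -3366.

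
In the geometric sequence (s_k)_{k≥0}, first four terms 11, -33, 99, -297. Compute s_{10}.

Common ratio r = -3.
s_k = 11·(-3)^(k-0).
s_{10} = 11·(-3)^10 = 649539.

649539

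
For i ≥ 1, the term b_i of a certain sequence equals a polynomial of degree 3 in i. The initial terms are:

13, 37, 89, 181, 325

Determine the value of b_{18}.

1st diffs: 24, 52, 92, 144.
2nd diffs: 28, 40, 52.
3rd diffs: 12, 12 (constant).
Newton forward-difference form: b_i = 13 + 24·C(i-1,1) + 28·C(i-1,2) + 12·C(i-1,3).
At i = 18: i-1 = 17, so b_{18} = 13 + 408 + 3808 + 8160 = 12389.

12389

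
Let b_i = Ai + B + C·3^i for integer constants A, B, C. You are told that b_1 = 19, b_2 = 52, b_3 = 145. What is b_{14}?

Write the equations: A + B + 3C = 19; 2A + B + 9C = 52; 3A + B + 27C = 145.
Subtracting the first from the second: A + 6C = 33.
Subtracting the second from the third: A + 18C = 93.
Solving: C = 5, A = 3, then B = 1.
So b_i = 3·i + 1 + 5·3^i; at i=14 this is 23914888.

23914888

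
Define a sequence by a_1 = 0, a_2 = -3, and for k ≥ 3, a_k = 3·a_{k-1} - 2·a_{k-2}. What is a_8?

Applying the relation repeatedly:
a_3 = -9; a_4 = -21; a_5 = -45; a_6 = -93; a_7 = -189; a_8 = -381.
(Characteristic roots are 2 and 1.)

-381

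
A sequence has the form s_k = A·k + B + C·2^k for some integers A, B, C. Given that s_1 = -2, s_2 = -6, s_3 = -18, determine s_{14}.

Plug in k = 1, 2, 3: A + B + 2C = -2; 2A + B + 4C = -6; 3A + B + 8C = -18.
Subtracting the first from the second: A + 2C = -4.
Subtracting the second from the third: A + 4C = -12.
Solving: C = -4, A = 4, then B = 2.
Therefore s_{14} = 56 + 2 + (-4)·16384 = -65478.

-65478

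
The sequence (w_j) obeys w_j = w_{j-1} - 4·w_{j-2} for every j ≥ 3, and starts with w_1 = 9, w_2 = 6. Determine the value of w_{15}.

w_3 = -30;  w_4 = -54;  w_5 = 66;  …;  w_{12} = -5046;  w_{13} = -36990;  w_{14} = -16806;  w_{15} = 131154.

131154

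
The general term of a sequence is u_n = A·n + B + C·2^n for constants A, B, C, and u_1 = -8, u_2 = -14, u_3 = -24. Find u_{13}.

Plug in n = 1, 2, 3: A + B + 2C = -8; 2A + B + 4C = -14; 3A + B + 8C = -24.
Subtracting the first from the second: A + 2C = -6.
Subtracting the second from the third: A + 4C = -10.
Solving: C = -2, A = -2, then B = -2.
So u_n = -2·n + (-2) + (-2)·2^n; at n=13 this is -16412.

-16412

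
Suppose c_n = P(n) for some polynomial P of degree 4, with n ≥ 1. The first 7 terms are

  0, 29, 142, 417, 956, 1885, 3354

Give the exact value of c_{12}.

1st diffs: 29, 113, 275, 539, 929, 1469.
2nd diffs: 84, 162, 264, 390, 540.
3rd diffs: 78, 102, 126, 150.
4th diffs: 24, 24, 24 (constant).
Newton forward-difference form: c_n = 29·C(n-1,1) + 84·C(n-1,2) + 78·C(n-1,3) + 24·C(n-1,4).
At n = 12: n-1 = 11, so c_{12} = 319 + 4620 + 12870 + 7920 = 25729.

25729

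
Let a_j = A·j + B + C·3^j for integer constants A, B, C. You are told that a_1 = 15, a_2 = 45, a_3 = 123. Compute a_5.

999

At j = 1, 2, 3: A + B + 3C = 15; 2A + B + 9C = 45; 3A + B + 27C = 123.
Subtracting the first from the second: A + 6C = 30.
Subtracting the second from the third: A + 18C = 78.
Solving: C = 4, A = 6, then B = -3.
So a_j = 6·j + (-3) + 4·3^j; at j=5 this is 999.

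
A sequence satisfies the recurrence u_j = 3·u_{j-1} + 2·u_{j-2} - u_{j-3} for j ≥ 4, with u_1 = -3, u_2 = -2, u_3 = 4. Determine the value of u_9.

6282

Compute successive terms:
u_4 = 11, u_5 = 43, u_6 = 147, u_7 = 516, u_8 = 1799, u_9 = 6282.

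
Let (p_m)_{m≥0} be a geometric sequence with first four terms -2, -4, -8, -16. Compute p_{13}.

-16384

Common ratio r = 2.
p_m = (-2)·2^(m-0).
p_{13} = (-2)·2^13 = -16384.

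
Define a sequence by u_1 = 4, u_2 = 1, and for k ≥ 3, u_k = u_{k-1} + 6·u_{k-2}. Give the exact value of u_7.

Applying the relation repeatedly:
u_3 = 25, u_4 = 31, u_5 = 181, u_6 = 367, u_7 = 1453.
(Characteristic roots are 3 and -2.)

1453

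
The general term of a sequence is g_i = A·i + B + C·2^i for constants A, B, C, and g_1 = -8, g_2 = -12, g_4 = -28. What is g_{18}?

Write the equations: A + B + 2C = -8; 2A + B + 4C = -12; 4A + B + 16C = -28.
Subtracting the first from the second: A + 2C = -4.
Subtracting the second from the third: 2A + 12C = -16.
Solving: C = -1, A = -2, then B = -4.
So g_i = -2·i + (-4) + (-1)·2^i; at i=18 this is -262184.

-262184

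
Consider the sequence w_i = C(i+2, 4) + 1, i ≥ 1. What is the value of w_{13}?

1366

C(15, 4) = 1365, so w_{13} = 1366.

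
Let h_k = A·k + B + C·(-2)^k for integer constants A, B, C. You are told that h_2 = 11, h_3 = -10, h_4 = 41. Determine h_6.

Plug in k = 2, 3, 4: 2A + B + 4C = 11; 3A + B - 8C = -10; 4A + B + 16C = 41.
Subtracting the first from the second: A - 12C = -21.
Subtracting the second from the third: A + 24C = 51.
Solving: C = 2, A = 3, then B = -3.
Therefore h_6 = 18 + (-3) + 2·64 = 143.

143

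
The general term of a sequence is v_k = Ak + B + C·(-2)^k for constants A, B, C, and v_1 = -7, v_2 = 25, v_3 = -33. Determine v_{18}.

Write the equations: A + B - 2C = -7; 2A + B + 4C = 25; 3A + B - 8C = -33.
Subtracting the first from the second: A + 6C = 32.
Subtracting the second from the third: A - 12C = -58.
Solving: C = 5, A = 2, then B = 1.
So v_k = 2·k + 1 + 5·(-2)^k; at k=18 this is 1310757.

1310757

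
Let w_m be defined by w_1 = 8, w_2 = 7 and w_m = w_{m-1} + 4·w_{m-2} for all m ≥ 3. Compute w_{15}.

2477319

Step forward from the initial values:
w_3 = 39;  w_4 = 67;  w_5 = 223;  …;  w_{12} = 146851;  w_{13} = 377983;  w_{14} = 965387;  w_{15} = 2477319.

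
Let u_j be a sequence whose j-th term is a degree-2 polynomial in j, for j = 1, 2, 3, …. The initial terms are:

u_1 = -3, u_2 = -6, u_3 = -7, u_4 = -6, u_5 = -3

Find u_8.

18

1st diffs: -3, -1, 1, 3.
2nd diffs: 2, 2, 2 (constant).
Newton forward-difference form: u_j = -3 + (-3)·C(j-1,1) + 2·C(j-1,2).
At j = 8: j-1 = 7, so u_8 = -3 - 21 + 42 = 18.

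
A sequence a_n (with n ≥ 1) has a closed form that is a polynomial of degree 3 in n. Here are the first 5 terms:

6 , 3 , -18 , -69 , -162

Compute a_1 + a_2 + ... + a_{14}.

1st diffs: -3, -21, -51, -93.
2nd diffs: -18, -30, -42.
3rd diffs: -12, -12 (constant).
Newton forward-difference form: a_n = 6 + (-3)·C(n-1,1) + (-18)·C(n-1,2) + (-12)·C(n-1,3).
Continuing: …, -309, -522, -813, -1194, …, a_{14} = -4869.
Summing n = 1..14 (14 terms) gives -18753.

-18753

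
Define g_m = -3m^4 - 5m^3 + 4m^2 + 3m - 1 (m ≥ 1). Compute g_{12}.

-70237

g_{12} = -3·12^4 - 5·12^3 + 4·12^2 + 3·12 - 1 = -70237.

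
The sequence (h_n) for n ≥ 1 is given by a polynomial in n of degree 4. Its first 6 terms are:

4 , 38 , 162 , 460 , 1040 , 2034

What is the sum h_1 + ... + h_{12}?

82680

1st diffs: 34, 124, 298, 580, 994.
2nd diffs: 90, 174, 282, 414.
3rd diffs: 84, 108, 132.
4th diffs: 24, 24 (constant).
So h_n = n^4 + 4n^3 - 4n^2 + 3n.
Continuing: …, 3598, 5912, 9180, 13630, …, h_{12} = 27108.
Summing n = 1..12 (12 terms) gives 82680.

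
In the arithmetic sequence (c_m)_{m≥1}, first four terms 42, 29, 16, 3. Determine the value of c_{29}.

-322

Common difference d = -13.
c_m = 42 + (m - 1)·(-13).
c_{29} = 42 + 28·(-13) = -322.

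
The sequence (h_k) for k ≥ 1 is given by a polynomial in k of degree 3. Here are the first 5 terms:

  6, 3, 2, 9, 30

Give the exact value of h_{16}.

1st diffs: -3, -1, 7, 21.
2nd diffs: 2, 8, 14.
3rd diffs: 6, 6 (constant).
So h_k = k^3 - 5k^2 + 5k + 5.
Evaluating at k = 16 gives h_{16} = 2901.

2901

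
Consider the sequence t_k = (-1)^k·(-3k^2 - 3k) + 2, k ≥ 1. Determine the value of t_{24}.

-1798

(-1)^24 = 1; -3k^2 - 3k at k=24 is -1800; so t_{24} = -1798.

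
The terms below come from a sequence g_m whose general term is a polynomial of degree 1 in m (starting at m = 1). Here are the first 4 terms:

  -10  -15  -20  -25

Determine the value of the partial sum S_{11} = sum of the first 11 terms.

1st diffs: -5, -5, -5 (constant).
So g_m = -5m - 5.
Continuing: …, -30, -35, -40, -45, …, g_{11} = -60.
Summing m = 1..11 (11 terms) gives -385.

-385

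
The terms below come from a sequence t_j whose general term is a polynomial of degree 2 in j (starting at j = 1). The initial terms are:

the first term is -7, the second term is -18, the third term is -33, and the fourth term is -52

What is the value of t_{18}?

1st diffs: -11, -15, -19.
2nd diffs: -4, -4 (constant).
So t_j = -2j^2 - 5j.
Evaluating at j = 18 gives t_{18} = -738.

-738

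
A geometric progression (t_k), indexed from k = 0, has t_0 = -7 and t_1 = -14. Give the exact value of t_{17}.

Common ratio r = 2.
t_k = (-7)·2^(k-0).
t_{17} = (-7)·2^17 = -917504.

-917504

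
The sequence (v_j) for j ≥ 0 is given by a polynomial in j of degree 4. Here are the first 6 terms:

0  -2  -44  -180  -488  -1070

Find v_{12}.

1st diffs: -2, -42, -136, -308, -582.
2nd diffs: -40, -94, -172, -274.
3rd diffs: -54, -78, -102.
4th diffs: -24, -24 (constant).
Newton forward-difference form: v_j = (-2)·C(j,1) + (-40)·C(j,2) + (-54)·C(j,3) + (-24)·C(j,4).
At j = 12: j = 12, so v_{12} = -24 - 2640 - 11880 - 11880 = -26424.

-26424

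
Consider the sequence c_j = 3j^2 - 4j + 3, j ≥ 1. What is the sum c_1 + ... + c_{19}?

Over j = 1..19: Σj = 190, Σj² = 2470.
Total = (3)·2470 + (-4)·190 + (3)·19 = 6707.

6707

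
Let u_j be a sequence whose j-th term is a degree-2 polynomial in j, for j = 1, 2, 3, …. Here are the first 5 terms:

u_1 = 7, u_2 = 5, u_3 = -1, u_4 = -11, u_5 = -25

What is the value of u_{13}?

1st diffs: -2, -6, -10, -14.
2nd diffs: -4, -4, -4 (constant).
So u_j = -2j^2 + 4j + 5.
Evaluating at j = 13 gives u_{13} = -281.

-281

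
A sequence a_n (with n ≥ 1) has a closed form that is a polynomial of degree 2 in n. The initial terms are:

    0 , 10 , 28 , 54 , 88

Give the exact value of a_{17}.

1120

1st diffs: 10, 18, 26, 34.
2nd diffs: 8, 8, 8 (constant).
Newton forward-difference form: a_n = 10·C(n-1,1) + 8·C(n-1,2).
At n = 17: n-1 = 16, so a_{17} = 160 + 960 = 1120.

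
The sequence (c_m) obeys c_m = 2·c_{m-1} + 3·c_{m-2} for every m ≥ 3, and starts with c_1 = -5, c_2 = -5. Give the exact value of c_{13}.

-1328605

Compute successive terms:
c_3 = -25, c_4 = -65, c_5 = -205, …, c_{10} = -49205, c_{11} = -147625, c_{12} = -442865, c_{13} = -1328605.
(Characteristic roots are 3 and -1.)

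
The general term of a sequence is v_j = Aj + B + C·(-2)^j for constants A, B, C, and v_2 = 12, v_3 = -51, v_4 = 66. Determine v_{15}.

-163887

The three given values yield: 2A + B + 4C = 12; 3A + B - 8C = -51; 4A + B + 16C = 66.
Subtracting the first from the second: A - 12C = -63.
Subtracting the second from the third: A + 24C = 117.
Solving: C = 5, A = -3, then B = -2.
So v_j = -3·j + (-2) + 5·(-2)^j; at j=15 this is -163887.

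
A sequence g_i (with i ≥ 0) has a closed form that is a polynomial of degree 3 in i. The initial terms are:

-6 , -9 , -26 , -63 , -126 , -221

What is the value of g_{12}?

1st diffs: -3, -17, -37, -63, -95.
2nd diffs: -14, -20, -26, -32.
3rd diffs: -6, -6, -6 (constant).
Newton forward-difference form: g_i = -6 + (-3)·C(i,1) + (-14)·C(i,2) + (-6)·C(i,3).
At i = 12: i = 12, so g_{12} = -6 - 36 - 924 - 1320 = -2286.

-2286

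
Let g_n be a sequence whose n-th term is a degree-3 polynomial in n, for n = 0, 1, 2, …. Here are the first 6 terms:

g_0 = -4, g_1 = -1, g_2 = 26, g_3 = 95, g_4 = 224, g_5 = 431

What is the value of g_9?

1st diffs: 3, 27, 69, 129, 207.
2nd diffs: 24, 42, 60, 78.
3rd diffs: 18, 18, 18 (constant).
Newton forward-difference form: g_n = -4 + 3·C(n,1) + 24·C(n,2) + 18·C(n,3).
At n = 9: n = 9, so g_9 = -4 + 27 + 864 + 1512 = 2399.

2399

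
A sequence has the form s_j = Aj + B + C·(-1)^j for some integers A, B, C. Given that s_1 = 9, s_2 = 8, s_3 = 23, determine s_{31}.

Write the equations: A + B - C = 9; 2A + B + C = 8; 3A + B - C = 23.
Subtracting the first from the second: A + 2C = -1.
Subtracting the second from the third: A - 2C = 15.
Solving: C = -4, A = 7, then B = -2.
So s_j = 7·j + (-2) + (-4)·(-1)^j; at j=31 this is 219.

219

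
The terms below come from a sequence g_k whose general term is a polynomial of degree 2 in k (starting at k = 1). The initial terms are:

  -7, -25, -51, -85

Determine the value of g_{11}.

1st diffs: -18, -26, -34.
2nd diffs: -8, -8 (constant).
So g_k = -4k^2 - 6k + 3.
Evaluating at k = 11 gives g_{11} = -547.

-547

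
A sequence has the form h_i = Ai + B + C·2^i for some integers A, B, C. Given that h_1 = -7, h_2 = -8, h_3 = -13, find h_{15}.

-65497

The three given values yield: A + B + 2C = -7; 2A + B + 4C = -8; 3A + B + 8C = -13.
Subtracting the first from the second: A + 2C = -1.
Subtracting the second from the third: A + 4C = -5.
Solving: C = -2, A = 3, then B = -6.
Therefore h_{15} = 45 + (-6) + (-2)·32768 = -65497.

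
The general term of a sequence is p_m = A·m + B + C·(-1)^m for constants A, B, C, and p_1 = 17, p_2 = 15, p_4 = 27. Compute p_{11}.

Write the equations: A + B - C = 17; 2A + B + C = 15; 4A + B + C = 27.
Subtracting the first from the second: A + 2C = -2.
Subtracting the second from the third: 2A = 12.
Solving: C = -4, A = 6, then B = 7.
So p_m = 6·m + 7 + (-4)·(-1)^m; at m=11 this is 77.

77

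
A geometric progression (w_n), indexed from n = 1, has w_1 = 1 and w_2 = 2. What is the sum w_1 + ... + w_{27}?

Common ratio r = 2.
w_n = 1·2^(n-1).
S = 1·(2^27 - 1)/(2 - 1) = 1·(134217728 - 1)/(1) = 134217727.

134217727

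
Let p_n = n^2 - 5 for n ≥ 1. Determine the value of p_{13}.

p_{13} = 1·13^2 - 5 = 164.

164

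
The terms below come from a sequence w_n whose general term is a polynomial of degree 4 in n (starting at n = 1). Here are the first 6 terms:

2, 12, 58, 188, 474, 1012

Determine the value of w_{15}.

44914

1st diffs: 10, 46, 130, 286, 538.
2nd diffs: 36, 84, 156, 252.
3rd diffs: 48, 72, 96.
4th diffs: 24, 24 (constant).
So w_n = n^4 - 2n^3 + 5n^2 - 6n + 4.
Evaluating at n = 15 gives w_{15} = 44914.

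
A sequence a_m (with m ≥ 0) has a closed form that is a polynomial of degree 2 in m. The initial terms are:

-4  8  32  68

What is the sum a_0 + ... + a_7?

976

1st diffs: 12, 24, 36.
2nd diffs: 12, 12 (constant).
Newton forward-difference form: a_m = -4 + 12·C(m,1) + 12·C(m,2).
Continuing: 116, 176, 248, 332.
Summing m = 0..7 (8 terms) gives 976.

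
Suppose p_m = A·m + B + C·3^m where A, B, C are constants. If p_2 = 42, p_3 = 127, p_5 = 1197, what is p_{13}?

7971557

At m = 2, 3, 5: 2A + B + 9C = 42; 3A + B + 27C = 127; 5A + B + 243C = 1197.
Subtracting the first from the second: A + 18C = 85.
Subtracting the second from the third: 2A + 216C = 1070.
Solving: C = 5, A = -5, then B = 7.
So p_m = -5·m + 7 + 5·3^m; at m=13 this is 7971557.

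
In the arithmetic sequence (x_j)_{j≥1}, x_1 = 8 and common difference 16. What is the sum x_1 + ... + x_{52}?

21632

x_j = 8 + (j - 1)·16.
x_{52} = 824; S = 52·(8 + 824)/2 = 21632.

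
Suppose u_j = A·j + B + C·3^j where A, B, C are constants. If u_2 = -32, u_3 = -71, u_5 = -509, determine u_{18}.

-774841040

Plug in j = 2, 3, 5: 2A + B + 9C = -32; 3A + B + 27C = -71; 5A + B + 243C = -509.
Subtracting the first from the second: A + 18C = -39.
Subtracting the second from the third: 2A + 216C = -438.
Solving: C = -2, A = -3, then B = -8.
Therefore u_{18} = -54 + (-8) + (-2)·387420489 = -774841040.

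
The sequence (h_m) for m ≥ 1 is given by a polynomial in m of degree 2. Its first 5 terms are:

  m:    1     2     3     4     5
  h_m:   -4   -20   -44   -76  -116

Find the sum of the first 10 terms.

1st diffs: -16, -24, -32, -40.
2nd diffs: -8, -8, -8 (constant).
Newton forward-difference form: h_m = -4 + (-16)·C(m-1,1) + (-8)·C(m-1,2).
Continuing: …, -164, -220, -284, -356, …, h_{10} = -436.
Summing m = 1..10 (10 terms) gives -1720.

-1720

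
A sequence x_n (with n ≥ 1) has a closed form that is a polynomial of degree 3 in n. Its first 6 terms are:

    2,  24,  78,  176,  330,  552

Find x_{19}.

15086

1st diffs: 22, 54, 98, 154, 222.
2nd diffs: 32, 44, 56, 68.
3rd diffs: 12, 12, 12 (constant).
Newton forward-difference form: x_n = 2 + 22·C(n-1,1) + 32·C(n-1,2) + 12·C(n-1,3).
At n = 19: n-1 = 18, so x_{19} = 2 + 396 + 4896 + 9792 = 15086.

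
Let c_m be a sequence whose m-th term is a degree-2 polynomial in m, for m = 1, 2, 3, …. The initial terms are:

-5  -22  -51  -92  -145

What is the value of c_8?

-376

1st diffs: -17, -29, -41, -53.
2nd diffs: -12, -12, -12 (constant).
So c_m = -6m^2 + m.
Evaluating at m = 8 gives c_8 = -376.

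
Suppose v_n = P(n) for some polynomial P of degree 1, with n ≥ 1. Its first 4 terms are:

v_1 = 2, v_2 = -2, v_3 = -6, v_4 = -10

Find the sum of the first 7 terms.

-70

1st diffs: -4, -4, -4 (constant).
So v_n = -4n + 6.
Continuing: -14, -18, -22.
Summing n = 1..7 (7 terms) gives -70.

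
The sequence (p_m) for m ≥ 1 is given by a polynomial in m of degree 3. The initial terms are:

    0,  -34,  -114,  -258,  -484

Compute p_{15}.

-11214

1st diffs: -34, -80, -144, -226.
2nd diffs: -46, -64, -82.
3rd diffs: -18, -18 (constant).
So p_m = -3m^3 - 5m^2 + 2m + 6.
Evaluating at m = 15 gives p_{15} = -11214.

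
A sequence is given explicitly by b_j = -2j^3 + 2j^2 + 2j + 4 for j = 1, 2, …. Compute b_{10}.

b_{10} = -2·10^3 + 2·10^2 + 2·10 + 4 = -1776.

-1776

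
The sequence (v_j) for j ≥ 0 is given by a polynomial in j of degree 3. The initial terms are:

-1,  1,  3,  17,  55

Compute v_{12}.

2663

1st diffs: 2, 2, 14, 38.
2nd diffs: 0, 12, 24.
3rd diffs: 12, 12 (constant).
Newton forward-difference form: v_j = -1 + 2·C(j,1) + 12·C(j,3).
At j = 12: j = 12, so v_{12} = -1 + 24 + 2640 = 2663.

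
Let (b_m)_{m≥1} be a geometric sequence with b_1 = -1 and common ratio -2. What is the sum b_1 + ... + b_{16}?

21845

b_m = (-1)·(-2)^(m-1).
S = (-1)·((-2)^16 - 1)/(-2 - 1) = (-1)·(65536 - 1)/(-3) = 21845.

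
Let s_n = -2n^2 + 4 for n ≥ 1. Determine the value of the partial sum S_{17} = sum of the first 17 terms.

-3502

Over n = 1..17: Σn = 153, Σn² = 1785.
Total = (-2)·1785 + (4)·17 = -3502.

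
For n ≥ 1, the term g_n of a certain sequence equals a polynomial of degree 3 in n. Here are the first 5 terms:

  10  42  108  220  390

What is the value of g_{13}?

1st diffs: 32, 66, 112, 170.
2nd diffs: 34, 46, 58.
3rd diffs: 12, 12 (constant).
Newton forward-difference form: g_n = 10 + 32·C(n-1,1) + 34·C(n-1,2) + 12·C(n-1,3).
At n = 13: n-1 = 12, so g_{13} = 10 + 384 + 2244 + 2640 = 5278.

5278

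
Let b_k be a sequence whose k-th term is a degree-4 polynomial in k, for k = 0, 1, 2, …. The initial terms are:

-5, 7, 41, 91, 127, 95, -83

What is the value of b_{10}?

1st diffs: 12, 34, 50, 36, -32, -178.
2nd diffs: 22, 16, -14, -68, -146.
3rd diffs: -6, -30, -54, -78.
4th diffs: -24, -24, -24 (constant).
So b_k = -k^4 + 5k^3 + 3k^2 + 5k - 5.
Evaluating at k = 10 gives b_{10} = -4655.

-4655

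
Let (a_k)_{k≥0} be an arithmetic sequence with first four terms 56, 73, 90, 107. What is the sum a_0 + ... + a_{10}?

Common difference d = 17.
a_k = 56 + (k - 0)·17.
a_{10} = 226; S = 11·(56 + 226)/2 = 1551.

1551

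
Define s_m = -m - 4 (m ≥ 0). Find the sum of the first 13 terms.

-130

Over m = 0..12: Σm = 78.
Total = (-1)·78 + (-4)·13 = -130.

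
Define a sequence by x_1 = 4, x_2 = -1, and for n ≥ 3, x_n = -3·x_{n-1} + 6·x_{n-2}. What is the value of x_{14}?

-241064991

Applying the relation repeatedly:
x_3 = 27;  x_4 = -87;  x_5 = 423;  …;  x_{11} = 2884167;  x_{12} = -12609999;  x_{13} = 55134999;  x_{14} = -241064991.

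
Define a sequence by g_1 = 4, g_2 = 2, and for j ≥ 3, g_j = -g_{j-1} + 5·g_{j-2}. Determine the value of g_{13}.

255268

g_3 = 18, g_4 = -8, g_5 = 98, …, g_{10} = -11048, g_{11} = 33338, g_{12} = -88578, g_{13} = 255268.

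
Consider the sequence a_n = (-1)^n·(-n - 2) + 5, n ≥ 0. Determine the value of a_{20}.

-17

(-1)^20 = 1; -n - 2 at n=20 is -22; so a_{20} = -17.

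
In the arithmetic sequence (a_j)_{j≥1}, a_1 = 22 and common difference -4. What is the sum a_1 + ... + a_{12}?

a_j = 22 + (j - 1)·(-4).
a_{12} = -22; S = 12·(22 + (-22))/2 = 0.

0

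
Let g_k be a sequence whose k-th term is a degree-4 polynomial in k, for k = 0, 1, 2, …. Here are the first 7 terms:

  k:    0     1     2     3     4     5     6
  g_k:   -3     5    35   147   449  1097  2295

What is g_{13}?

1st diffs: 8, 30, 112, 302, 648, 1198.
2nd diffs: 22, 82, 190, 346, 550.
3rd diffs: 60, 108, 156, 204.
4th diffs: 48, 48, 48 (constant).
So g_k = 2k^4 - 2k^3 + 3k^2 + 5k - 3.
Evaluating at k = 13 gives g_{13} = 53297.

53297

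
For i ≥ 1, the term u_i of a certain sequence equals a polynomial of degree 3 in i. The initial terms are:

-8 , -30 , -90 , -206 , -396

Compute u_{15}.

1st diffs: -22, -60, -116, -190.
2nd diffs: -38, -56, -74.
3rd diffs: -18, -18 (constant).
So u_i = -3i^3 - i^2 + 2i - 6.
Evaluating at i = 15 gives u_{15} = -10326.

-10326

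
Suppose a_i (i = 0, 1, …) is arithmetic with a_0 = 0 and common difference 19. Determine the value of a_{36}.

684

a_i = 0 + (i - 0)·19.
a_{36} = 0 + 36·19 = 684.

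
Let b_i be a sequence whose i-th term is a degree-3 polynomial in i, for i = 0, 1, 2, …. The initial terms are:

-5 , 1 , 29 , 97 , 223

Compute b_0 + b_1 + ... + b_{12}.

19565

1st diffs: 6, 28, 68, 126.
2nd diffs: 22, 40, 58.
3rd diffs: 18, 18 (constant).
Newton forward-difference form: b_i = -5 + 6·C(i,1) + 22·C(i,2) + 18·C(i,3).
Continuing: …, 425, 721, 1129, 1667, …, b_{12} = 5479.
Summing i = 0..12 (13 terms) gives 19565.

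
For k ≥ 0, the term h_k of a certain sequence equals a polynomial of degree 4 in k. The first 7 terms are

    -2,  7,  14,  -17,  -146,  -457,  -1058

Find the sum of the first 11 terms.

1st diffs: 9, 7, -31, -129, -311, -601.
2nd diffs: -2, -38, -98, -182, -290.
3rd diffs: -36, -60, -84, -108.
4th diffs: -24, -24, -24 (constant).
Newton forward-difference form: h_k = -2 + 9·C(k,1) + (-2)·C(k,2) + (-36)·C(k,3) + (-24)·C(k,4).
Continuing: -2081, -3682, -6041, -9362.
Summing k = 0..10 (11 terms) gives -22825.

-22825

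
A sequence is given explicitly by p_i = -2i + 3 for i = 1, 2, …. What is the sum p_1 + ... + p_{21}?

-399

Over i = 1..21: Σi = 231.
Total = (-2)·231 + (3)·21 = -399.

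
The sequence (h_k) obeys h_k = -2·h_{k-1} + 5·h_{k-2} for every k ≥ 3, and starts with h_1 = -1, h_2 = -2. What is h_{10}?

-7802

h_3 = -1;  h_4 = -8;  h_5 = 11;  h_6 = -62;  h_7 = 179;  h_8 = -668;  h_9 = 2231;  h_{10} = -7802.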